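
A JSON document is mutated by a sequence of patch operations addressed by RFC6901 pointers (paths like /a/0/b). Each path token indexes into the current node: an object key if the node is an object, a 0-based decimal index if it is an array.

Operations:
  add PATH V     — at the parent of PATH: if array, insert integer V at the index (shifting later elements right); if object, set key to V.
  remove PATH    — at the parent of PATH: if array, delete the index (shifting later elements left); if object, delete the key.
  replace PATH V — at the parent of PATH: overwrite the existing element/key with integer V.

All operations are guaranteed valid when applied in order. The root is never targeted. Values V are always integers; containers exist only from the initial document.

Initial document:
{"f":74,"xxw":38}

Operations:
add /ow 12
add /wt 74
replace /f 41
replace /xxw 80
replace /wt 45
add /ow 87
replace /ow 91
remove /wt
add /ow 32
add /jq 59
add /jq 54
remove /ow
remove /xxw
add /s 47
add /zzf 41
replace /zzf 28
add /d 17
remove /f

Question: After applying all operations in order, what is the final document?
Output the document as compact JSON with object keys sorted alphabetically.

Answer: {"d":17,"jq":54,"s":47,"zzf":28}

Derivation:
After op 1 (add /ow 12): {"f":74,"ow":12,"xxw":38}
After op 2 (add /wt 74): {"f":74,"ow":12,"wt":74,"xxw":38}
After op 3 (replace /f 41): {"f":41,"ow":12,"wt":74,"xxw":38}
After op 4 (replace /xxw 80): {"f":41,"ow":12,"wt":74,"xxw":80}
After op 5 (replace /wt 45): {"f":41,"ow":12,"wt":45,"xxw":80}
After op 6 (add /ow 87): {"f":41,"ow":87,"wt":45,"xxw":80}
After op 7 (replace /ow 91): {"f":41,"ow":91,"wt":45,"xxw":80}
After op 8 (remove /wt): {"f":41,"ow":91,"xxw":80}
After op 9 (add /ow 32): {"f":41,"ow":32,"xxw":80}
After op 10 (add /jq 59): {"f":41,"jq":59,"ow":32,"xxw":80}
After op 11 (add /jq 54): {"f":41,"jq":54,"ow":32,"xxw":80}
After op 12 (remove /ow): {"f":41,"jq":54,"xxw":80}
After op 13 (remove /xxw): {"f":41,"jq":54}
After op 14 (add /s 47): {"f":41,"jq":54,"s":47}
After op 15 (add /zzf 41): {"f":41,"jq":54,"s":47,"zzf":41}
After op 16 (replace /zzf 28): {"f":41,"jq":54,"s":47,"zzf":28}
After op 17 (add /d 17): {"d":17,"f":41,"jq":54,"s":47,"zzf":28}
After op 18 (remove /f): {"d":17,"jq":54,"s":47,"zzf":28}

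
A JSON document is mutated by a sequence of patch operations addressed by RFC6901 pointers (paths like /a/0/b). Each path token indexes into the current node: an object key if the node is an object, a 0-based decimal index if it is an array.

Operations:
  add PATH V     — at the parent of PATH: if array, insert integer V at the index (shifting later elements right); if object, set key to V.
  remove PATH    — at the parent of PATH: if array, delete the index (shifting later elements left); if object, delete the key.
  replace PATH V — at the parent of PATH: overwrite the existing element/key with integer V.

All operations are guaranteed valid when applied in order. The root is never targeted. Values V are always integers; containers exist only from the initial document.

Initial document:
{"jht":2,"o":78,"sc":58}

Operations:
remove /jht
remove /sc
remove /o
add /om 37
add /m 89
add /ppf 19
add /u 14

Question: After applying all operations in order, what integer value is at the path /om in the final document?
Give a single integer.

Answer: 37

Derivation:
After op 1 (remove /jht): {"o":78,"sc":58}
After op 2 (remove /sc): {"o":78}
After op 3 (remove /o): {}
After op 4 (add /om 37): {"om":37}
After op 5 (add /m 89): {"m":89,"om":37}
After op 6 (add /ppf 19): {"m":89,"om":37,"ppf":19}
After op 7 (add /u 14): {"m":89,"om":37,"ppf":19,"u":14}
Value at /om: 37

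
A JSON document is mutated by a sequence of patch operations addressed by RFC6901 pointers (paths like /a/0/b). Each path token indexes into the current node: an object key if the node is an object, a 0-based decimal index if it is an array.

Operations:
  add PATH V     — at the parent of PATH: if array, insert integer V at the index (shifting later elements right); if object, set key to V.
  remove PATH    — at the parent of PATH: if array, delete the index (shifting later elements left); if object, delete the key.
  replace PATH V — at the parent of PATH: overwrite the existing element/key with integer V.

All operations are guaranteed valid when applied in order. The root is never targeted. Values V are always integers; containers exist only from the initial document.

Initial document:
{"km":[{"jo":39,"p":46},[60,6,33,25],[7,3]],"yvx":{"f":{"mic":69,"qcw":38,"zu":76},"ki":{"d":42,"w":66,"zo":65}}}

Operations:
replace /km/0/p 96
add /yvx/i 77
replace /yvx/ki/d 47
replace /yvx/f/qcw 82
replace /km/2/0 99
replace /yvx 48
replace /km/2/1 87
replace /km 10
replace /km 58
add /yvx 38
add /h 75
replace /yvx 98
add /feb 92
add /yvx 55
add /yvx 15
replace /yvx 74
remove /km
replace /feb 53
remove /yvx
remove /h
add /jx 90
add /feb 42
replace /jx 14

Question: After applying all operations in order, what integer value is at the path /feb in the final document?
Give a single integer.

Answer: 42

Derivation:
After op 1 (replace /km/0/p 96): {"km":[{"jo":39,"p":96},[60,6,33,25],[7,3]],"yvx":{"f":{"mic":69,"qcw":38,"zu":76},"ki":{"d":42,"w":66,"zo":65}}}
After op 2 (add /yvx/i 77): {"km":[{"jo":39,"p":96},[60,6,33,25],[7,3]],"yvx":{"f":{"mic":69,"qcw":38,"zu":76},"i":77,"ki":{"d":42,"w":66,"zo":65}}}
After op 3 (replace /yvx/ki/d 47): {"km":[{"jo":39,"p":96},[60,6,33,25],[7,3]],"yvx":{"f":{"mic":69,"qcw":38,"zu":76},"i":77,"ki":{"d":47,"w":66,"zo":65}}}
After op 4 (replace /yvx/f/qcw 82): {"km":[{"jo":39,"p":96},[60,6,33,25],[7,3]],"yvx":{"f":{"mic":69,"qcw":82,"zu":76},"i":77,"ki":{"d":47,"w":66,"zo":65}}}
After op 5 (replace /km/2/0 99): {"km":[{"jo":39,"p":96},[60,6,33,25],[99,3]],"yvx":{"f":{"mic":69,"qcw":82,"zu":76},"i":77,"ki":{"d":47,"w":66,"zo":65}}}
After op 6 (replace /yvx 48): {"km":[{"jo":39,"p":96},[60,6,33,25],[99,3]],"yvx":48}
After op 7 (replace /km/2/1 87): {"km":[{"jo":39,"p":96},[60,6,33,25],[99,87]],"yvx":48}
After op 8 (replace /km 10): {"km":10,"yvx":48}
After op 9 (replace /km 58): {"km":58,"yvx":48}
After op 10 (add /yvx 38): {"km":58,"yvx":38}
After op 11 (add /h 75): {"h":75,"km":58,"yvx":38}
After op 12 (replace /yvx 98): {"h":75,"km":58,"yvx":98}
After op 13 (add /feb 92): {"feb":92,"h":75,"km":58,"yvx":98}
After op 14 (add /yvx 55): {"feb":92,"h":75,"km":58,"yvx":55}
After op 15 (add /yvx 15): {"feb":92,"h":75,"km":58,"yvx":15}
After op 16 (replace /yvx 74): {"feb":92,"h":75,"km":58,"yvx":74}
After op 17 (remove /km): {"feb":92,"h":75,"yvx":74}
After op 18 (replace /feb 53): {"feb":53,"h":75,"yvx":74}
After op 19 (remove /yvx): {"feb":53,"h":75}
After op 20 (remove /h): {"feb":53}
After op 21 (add /jx 90): {"feb":53,"jx":90}
After op 22 (add /feb 42): {"feb":42,"jx":90}
After op 23 (replace /jx 14): {"feb":42,"jx":14}
Value at /feb: 42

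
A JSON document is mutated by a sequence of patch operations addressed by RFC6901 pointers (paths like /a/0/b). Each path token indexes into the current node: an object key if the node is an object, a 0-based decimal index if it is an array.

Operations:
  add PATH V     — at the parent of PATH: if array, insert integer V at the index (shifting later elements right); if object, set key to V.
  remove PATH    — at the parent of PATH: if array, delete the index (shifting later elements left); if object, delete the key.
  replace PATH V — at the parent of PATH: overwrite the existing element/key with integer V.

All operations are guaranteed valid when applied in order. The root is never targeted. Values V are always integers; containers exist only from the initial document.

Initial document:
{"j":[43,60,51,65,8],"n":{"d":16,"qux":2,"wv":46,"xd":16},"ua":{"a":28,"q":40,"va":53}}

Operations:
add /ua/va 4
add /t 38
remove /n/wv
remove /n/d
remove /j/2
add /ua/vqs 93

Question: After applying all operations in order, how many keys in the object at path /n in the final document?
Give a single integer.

After op 1 (add /ua/va 4): {"j":[43,60,51,65,8],"n":{"d":16,"qux":2,"wv":46,"xd":16},"ua":{"a":28,"q":40,"va":4}}
After op 2 (add /t 38): {"j":[43,60,51,65,8],"n":{"d":16,"qux":2,"wv":46,"xd":16},"t":38,"ua":{"a":28,"q":40,"va":4}}
After op 3 (remove /n/wv): {"j":[43,60,51,65,8],"n":{"d":16,"qux":2,"xd":16},"t":38,"ua":{"a":28,"q":40,"va":4}}
After op 4 (remove /n/d): {"j":[43,60,51,65,8],"n":{"qux":2,"xd":16},"t":38,"ua":{"a":28,"q":40,"va":4}}
After op 5 (remove /j/2): {"j":[43,60,65,8],"n":{"qux":2,"xd":16},"t":38,"ua":{"a":28,"q":40,"va":4}}
After op 6 (add /ua/vqs 93): {"j":[43,60,65,8],"n":{"qux":2,"xd":16},"t":38,"ua":{"a":28,"q":40,"va":4,"vqs":93}}
Size at path /n: 2

Answer: 2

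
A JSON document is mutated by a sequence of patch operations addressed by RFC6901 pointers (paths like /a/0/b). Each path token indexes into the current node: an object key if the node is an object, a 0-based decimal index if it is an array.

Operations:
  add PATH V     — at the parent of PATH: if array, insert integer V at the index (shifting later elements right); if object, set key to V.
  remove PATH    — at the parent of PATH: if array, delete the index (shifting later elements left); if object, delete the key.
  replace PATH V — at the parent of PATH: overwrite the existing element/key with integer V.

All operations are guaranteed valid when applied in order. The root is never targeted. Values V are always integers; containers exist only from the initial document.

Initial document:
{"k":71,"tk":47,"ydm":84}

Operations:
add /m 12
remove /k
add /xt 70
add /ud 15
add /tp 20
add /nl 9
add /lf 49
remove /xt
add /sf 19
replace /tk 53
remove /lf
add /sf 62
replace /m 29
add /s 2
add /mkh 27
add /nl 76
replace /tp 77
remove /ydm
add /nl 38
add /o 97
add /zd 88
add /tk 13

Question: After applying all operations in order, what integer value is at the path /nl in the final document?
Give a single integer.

Answer: 38

Derivation:
After op 1 (add /m 12): {"k":71,"m":12,"tk":47,"ydm":84}
After op 2 (remove /k): {"m":12,"tk":47,"ydm":84}
After op 3 (add /xt 70): {"m":12,"tk":47,"xt":70,"ydm":84}
After op 4 (add /ud 15): {"m":12,"tk":47,"ud":15,"xt":70,"ydm":84}
After op 5 (add /tp 20): {"m":12,"tk":47,"tp":20,"ud":15,"xt":70,"ydm":84}
After op 6 (add /nl 9): {"m":12,"nl":9,"tk":47,"tp":20,"ud":15,"xt":70,"ydm":84}
After op 7 (add /lf 49): {"lf":49,"m":12,"nl":9,"tk":47,"tp":20,"ud":15,"xt":70,"ydm":84}
After op 8 (remove /xt): {"lf":49,"m":12,"nl":9,"tk":47,"tp":20,"ud":15,"ydm":84}
After op 9 (add /sf 19): {"lf":49,"m":12,"nl":9,"sf":19,"tk":47,"tp":20,"ud":15,"ydm":84}
After op 10 (replace /tk 53): {"lf":49,"m":12,"nl":9,"sf":19,"tk":53,"tp":20,"ud":15,"ydm":84}
After op 11 (remove /lf): {"m":12,"nl":9,"sf":19,"tk":53,"tp":20,"ud":15,"ydm":84}
After op 12 (add /sf 62): {"m":12,"nl":9,"sf":62,"tk":53,"tp":20,"ud":15,"ydm":84}
After op 13 (replace /m 29): {"m":29,"nl":9,"sf":62,"tk":53,"tp":20,"ud":15,"ydm":84}
After op 14 (add /s 2): {"m":29,"nl":9,"s":2,"sf":62,"tk":53,"tp":20,"ud":15,"ydm":84}
After op 15 (add /mkh 27): {"m":29,"mkh":27,"nl":9,"s":2,"sf":62,"tk":53,"tp":20,"ud":15,"ydm":84}
After op 16 (add /nl 76): {"m":29,"mkh":27,"nl":76,"s":2,"sf":62,"tk":53,"tp":20,"ud":15,"ydm":84}
After op 17 (replace /tp 77): {"m":29,"mkh":27,"nl":76,"s":2,"sf":62,"tk":53,"tp":77,"ud":15,"ydm":84}
After op 18 (remove /ydm): {"m":29,"mkh":27,"nl":76,"s":2,"sf":62,"tk":53,"tp":77,"ud":15}
After op 19 (add /nl 38): {"m":29,"mkh":27,"nl":38,"s":2,"sf":62,"tk":53,"tp":77,"ud":15}
After op 20 (add /o 97): {"m":29,"mkh":27,"nl":38,"o":97,"s":2,"sf":62,"tk":53,"tp":77,"ud":15}
After op 21 (add /zd 88): {"m":29,"mkh":27,"nl":38,"o":97,"s":2,"sf":62,"tk":53,"tp":77,"ud":15,"zd":88}
After op 22 (add /tk 13): {"m":29,"mkh":27,"nl":38,"o":97,"s":2,"sf":62,"tk":13,"tp":77,"ud":15,"zd":88}
Value at /nl: 38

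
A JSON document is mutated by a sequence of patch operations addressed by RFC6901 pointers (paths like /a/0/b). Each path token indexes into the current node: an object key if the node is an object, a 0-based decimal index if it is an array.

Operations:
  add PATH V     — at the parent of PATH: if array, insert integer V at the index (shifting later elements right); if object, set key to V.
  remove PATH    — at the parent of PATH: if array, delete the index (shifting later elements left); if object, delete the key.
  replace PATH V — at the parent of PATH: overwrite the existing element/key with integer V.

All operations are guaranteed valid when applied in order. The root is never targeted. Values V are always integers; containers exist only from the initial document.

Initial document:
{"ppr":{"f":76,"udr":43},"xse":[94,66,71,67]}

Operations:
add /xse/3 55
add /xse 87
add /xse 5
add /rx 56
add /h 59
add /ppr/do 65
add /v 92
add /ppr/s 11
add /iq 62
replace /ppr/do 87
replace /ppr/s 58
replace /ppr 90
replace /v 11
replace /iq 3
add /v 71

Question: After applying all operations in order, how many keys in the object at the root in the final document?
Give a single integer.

After op 1 (add /xse/3 55): {"ppr":{"f":76,"udr":43},"xse":[94,66,71,55,67]}
After op 2 (add /xse 87): {"ppr":{"f":76,"udr":43},"xse":87}
After op 3 (add /xse 5): {"ppr":{"f":76,"udr":43},"xse":5}
After op 4 (add /rx 56): {"ppr":{"f":76,"udr":43},"rx":56,"xse":5}
After op 5 (add /h 59): {"h":59,"ppr":{"f":76,"udr":43},"rx":56,"xse":5}
After op 6 (add /ppr/do 65): {"h":59,"ppr":{"do":65,"f":76,"udr":43},"rx":56,"xse":5}
After op 7 (add /v 92): {"h":59,"ppr":{"do":65,"f":76,"udr":43},"rx":56,"v":92,"xse":5}
After op 8 (add /ppr/s 11): {"h":59,"ppr":{"do":65,"f":76,"s":11,"udr":43},"rx":56,"v":92,"xse":5}
After op 9 (add /iq 62): {"h":59,"iq":62,"ppr":{"do":65,"f":76,"s":11,"udr":43},"rx":56,"v":92,"xse":5}
After op 10 (replace /ppr/do 87): {"h":59,"iq":62,"ppr":{"do":87,"f":76,"s":11,"udr":43},"rx":56,"v":92,"xse":5}
After op 11 (replace /ppr/s 58): {"h":59,"iq":62,"ppr":{"do":87,"f":76,"s":58,"udr":43},"rx":56,"v":92,"xse":5}
After op 12 (replace /ppr 90): {"h":59,"iq":62,"ppr":90,"rx":56,"v":92,"xse":5}
After op 13 (replace /v 11): {"h":59,"iq":62,"ppr":90,"rx":56,"v":11,"xse":5}
After op 14 (replace /iq 3): {"h":59,"iq":3,"ppr":90,"rx":56,"v":11,"xse":5}
After op 15 (add /v 71): {"h":59,"iq":3,"ppr":90,"rx":56,"v":71,"xse":5}
Size at the root: 6

Answer: 6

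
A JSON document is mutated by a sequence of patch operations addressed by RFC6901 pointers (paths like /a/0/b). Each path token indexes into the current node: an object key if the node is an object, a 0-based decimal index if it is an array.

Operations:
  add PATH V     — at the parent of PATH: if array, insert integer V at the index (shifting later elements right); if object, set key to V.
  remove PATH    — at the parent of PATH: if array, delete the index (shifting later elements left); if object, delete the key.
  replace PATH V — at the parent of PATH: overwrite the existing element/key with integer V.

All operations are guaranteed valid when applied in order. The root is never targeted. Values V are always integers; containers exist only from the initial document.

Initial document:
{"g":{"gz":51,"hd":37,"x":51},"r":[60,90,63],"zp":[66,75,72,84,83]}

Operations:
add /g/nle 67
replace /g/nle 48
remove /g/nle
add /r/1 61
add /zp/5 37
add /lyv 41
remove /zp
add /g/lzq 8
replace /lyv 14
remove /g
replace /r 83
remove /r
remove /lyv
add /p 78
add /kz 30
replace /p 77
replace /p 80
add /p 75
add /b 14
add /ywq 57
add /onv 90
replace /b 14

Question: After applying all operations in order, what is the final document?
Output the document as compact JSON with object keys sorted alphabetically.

Answer: {"b":14,"kz":30,"onv":90,"p":75,"ywq":57}

Derivation:
After op 1 (add /g/nle 67): {"g":{"gz":51,"hd":37,"nle":67,"x":51},"r":[60,90,63],"zp":[66,75,72,84,83]}
After op 2 (replace /g/nle 48): {"g":{"gz":51,"hd":37,"nle":48,"x":51},"r":[60,90,63],"zp":[66,75,72,84,83]}
After op 3 (remove /g/nle): {"g":{"gz":51,"hd":37,"x":51},"r":[60,90,63],"zp":[66,75,72,84,83]}
After op 4 (add /r/1 61): {"g":{"gz":51,"hd":37,"x":51},"r":[60,61,90,63],"zp":[66,75,72,84,83]}
After op 5 (add /zp/5 37): {"g":{"gz":51,"hd":37,"x":51},"r":[60,61,90,63],"zp":[66,75,72,84,83,37]}
After op 6 (add /lyv 41): {"g":{"gz":51,"hd":37,"x":51},"lyv":41,"r":[60,61,90,63],"zp":[66,75,72,84,83,37]}
After op 7 (remove /zp): {"g":{"gz":51,"hd":37,"x":51},"lyv":41,"r":[60,61,90,63]}
After op 8 (add /g/lzq 8): {"g":{"gz":51,"hd":37,"lzq":8,"x":51},"lyv":41,"r":[60,61,90,63]}
After op 9 (replace /lyv 14): {"g":{"gz":51,"hd":37,"lzq":8,"x":51},"lyv":14,"r":[60,61,90,63]}
After op 10 (remove /g): {"lyv":14,"r":[60,61,90,63]}
After op 11 (replace /r 83): {"lyv":14,"r":83}
After op 12 (remove /r): {"lyv":14}
After op 13 (remove /lyv): {}
After op 14 (add /p 78): {"p":78}
After op 15 (add /kz 30): {"kz":30,"p":78}
After op 16 (replace /p 77): {"kz":30,"p":77}
After op 17 (replace /p 80): {"kz":30,"p":80}
After op 18 (add /p 75): {"kz":30,"p":75}
After op 19 (add /b 14): {"b":14,"kz":30,"p":75}
After op 20 (add /ywq 57): {"b":14,"kz":30,"p":75,"ywq":57}
After op 21 (add /onv 90): {"b":14,"kz":30,"onv":90,"p":75,"ywq":57}
After op 22 (replace /b 14): {"b":14,"kz":30,"onv":90,"p":75,"ywq":57}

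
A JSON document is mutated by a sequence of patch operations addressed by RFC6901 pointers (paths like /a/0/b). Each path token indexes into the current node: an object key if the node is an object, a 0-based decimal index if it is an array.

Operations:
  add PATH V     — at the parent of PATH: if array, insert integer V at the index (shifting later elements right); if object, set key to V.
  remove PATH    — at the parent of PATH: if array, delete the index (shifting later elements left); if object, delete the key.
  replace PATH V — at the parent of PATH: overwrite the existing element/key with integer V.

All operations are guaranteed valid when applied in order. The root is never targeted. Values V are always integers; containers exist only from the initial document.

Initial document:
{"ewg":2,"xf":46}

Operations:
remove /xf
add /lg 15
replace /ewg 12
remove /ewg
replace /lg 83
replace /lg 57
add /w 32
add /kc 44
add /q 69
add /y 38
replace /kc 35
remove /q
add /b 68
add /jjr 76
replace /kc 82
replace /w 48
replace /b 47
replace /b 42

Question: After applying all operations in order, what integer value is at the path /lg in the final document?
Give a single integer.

After op 1 (remove /xf): {"ewg":2}
After op 2 (add /lg 15): {"ewg":2,"lg":15}
After op 3 (replace /ewg 12): {"ewg":12,"lg":15}
After op 4 (remove /ewg): {"lg":15}
After op 5 (replace /lg 83): {"lg":83}
After op 6 (replace /lg 57): {"lg":57}
After op 7 (add /w 32): {"lg":57,"w":32}
After op 8 (add /kc 44): {"kc":44,"lg":57,"w":32}
After op 9 (add /q 69): {"kc":44,"lg":57,"q":69,"w":32}
After op 10 (add /y 38): {"kc":44,"lg":57,"q":69,"w":32,"y":38}
After op 11 (replace /kc 35): {"kc":35,"lg":57,"q":69,"w":32,"y":38}
After op 12 (remove /q): {"kc":35,"lg":57,"w":32,"y":38}
After op 13 (add /b 68): {"b":68,"kc":35,"lg":57,"w":32,"y":38}
After op 14 (add /jjr 76): {"b":68,"jjr":76,"kc":35,"lg":57,"w":32,"y":38}
After op 15 (replace /kc 82): {"b":68,"jjr":76,"kc":82,"lg":57,"w":32,"y":38}
After op 16 (replace /w 48): {"b":68,"jjr":76,"kc":82,"lg":57,"w":48,"y":38}
After op 17 (replace /b 47): {"b":47,"jjr":76,"kc":82,"lg":57,"w":48,"y":38}
After op 18 (replace /b 42): {"b":42,"jjr":76,"kc":82,"lg":57,"w":48,"y":38}
Value at /lg: 57

Answer: 57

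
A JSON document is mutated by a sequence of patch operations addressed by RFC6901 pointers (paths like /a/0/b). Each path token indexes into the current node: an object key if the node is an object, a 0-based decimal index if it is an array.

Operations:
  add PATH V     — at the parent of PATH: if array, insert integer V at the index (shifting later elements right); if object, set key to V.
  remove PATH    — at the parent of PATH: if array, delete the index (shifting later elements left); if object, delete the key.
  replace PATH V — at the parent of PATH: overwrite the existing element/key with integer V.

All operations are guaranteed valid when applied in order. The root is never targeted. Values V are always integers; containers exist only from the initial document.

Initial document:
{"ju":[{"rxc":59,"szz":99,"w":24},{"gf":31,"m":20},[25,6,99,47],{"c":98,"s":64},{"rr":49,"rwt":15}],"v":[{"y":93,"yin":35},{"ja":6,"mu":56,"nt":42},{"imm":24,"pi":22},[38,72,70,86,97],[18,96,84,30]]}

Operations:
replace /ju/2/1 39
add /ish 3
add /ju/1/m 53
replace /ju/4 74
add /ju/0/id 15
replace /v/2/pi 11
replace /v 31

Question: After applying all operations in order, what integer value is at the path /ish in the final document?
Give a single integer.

Answer: 3

Derivation:
After op 1 (replace /ju/2/1 39): {"ju":[{"rxc":59,"szz":99,"w":24},{"gf":31,"m":20},[25,39,99,47],{"c":98,"s":64},{"rr":49,"rwt":15}],"v":[{"y":93,"yin":35},{"ja":6,"mu":56,"nt":42},{"imm":24,"pi":22},[38,72,70,86,97],[18,96,84,30]]}
After op 2 (add /ish 3): {"ish":3,"ju":[{"rxc":59,"szz":99,"w":24},{"gf":31,"m":20},[25,39,99,47],{"c":98,"s":64},{"rr":49,"rwt":15}],"v":[{"y":93,"yin":35},{"ja":6,"mu":56,"nt":42},{"imm":24,"pi":22},[38,72,70,86,97],[18,96,84,30]]}
After op 3 (add /ju/1/m 53): {"ish":3,"ju":[{"rxc":59,"szz":99,"w":24},{"gf":31,"m":53},[25,39,99,47],{"c":98,"s":64},{"rr":49,"rwt":15}],"v":[{"y":93,"yin":35},{"ja":6,"mu":56,"nt":42},{"imm":24,"pi":22},[38,72,70,86,97],[18,96,84,30]]}
After op 4 (replace /ju/4 74): {"ish":3,"ju":[{"rxc":59,"szz":99,"w":24},{"gf":31,"m":53},[25,39,99,47],{"c":98,"s":64},74],"v":[{"y":93,"yin":35},{"ja":6,"mu":56,"nt":42},{"imm":24,"pi":22},[38,72,70,86,97],[18,96,84,30]]}
After op 5 (add /ju/0/id 15): {"ish":3,"ju":[{"id":15,"rxc":59,"szz":99,"w":24},{"gf":31,"m":53},[25,39,99,47],{"c":98,"s":64},74],"v":[{"y":93,"yin":35},{"ja":6,"mu":56,"nt":42},{"imm":24,"pi":22},[38,72,70,86,97],[18,96,84,30]]}
After op 6 (replace /v/2/pi 11): {"ish":3,"ju":[{"id":15,"rxc":59,"szz":99,"w":24},{"gf":31,"m":53},[25,39,99,47],{"c":98,"s":64},74],"v":[{"y":93,"yin":35},{"ja":6,"mu":56,"nt":42},{"imm":24,"pi":11},[38,72,70,86,97],[18,96,84,30]]}
After op 7 (replace /v 31): {"ish":3,"ju":[{"id":15,"rxc":59,"szz":99,"w":24},{"gf":31,"m":53},[25,39,99,47],{"c":98,"s":64},74],"v":31}
Value at /ish: 3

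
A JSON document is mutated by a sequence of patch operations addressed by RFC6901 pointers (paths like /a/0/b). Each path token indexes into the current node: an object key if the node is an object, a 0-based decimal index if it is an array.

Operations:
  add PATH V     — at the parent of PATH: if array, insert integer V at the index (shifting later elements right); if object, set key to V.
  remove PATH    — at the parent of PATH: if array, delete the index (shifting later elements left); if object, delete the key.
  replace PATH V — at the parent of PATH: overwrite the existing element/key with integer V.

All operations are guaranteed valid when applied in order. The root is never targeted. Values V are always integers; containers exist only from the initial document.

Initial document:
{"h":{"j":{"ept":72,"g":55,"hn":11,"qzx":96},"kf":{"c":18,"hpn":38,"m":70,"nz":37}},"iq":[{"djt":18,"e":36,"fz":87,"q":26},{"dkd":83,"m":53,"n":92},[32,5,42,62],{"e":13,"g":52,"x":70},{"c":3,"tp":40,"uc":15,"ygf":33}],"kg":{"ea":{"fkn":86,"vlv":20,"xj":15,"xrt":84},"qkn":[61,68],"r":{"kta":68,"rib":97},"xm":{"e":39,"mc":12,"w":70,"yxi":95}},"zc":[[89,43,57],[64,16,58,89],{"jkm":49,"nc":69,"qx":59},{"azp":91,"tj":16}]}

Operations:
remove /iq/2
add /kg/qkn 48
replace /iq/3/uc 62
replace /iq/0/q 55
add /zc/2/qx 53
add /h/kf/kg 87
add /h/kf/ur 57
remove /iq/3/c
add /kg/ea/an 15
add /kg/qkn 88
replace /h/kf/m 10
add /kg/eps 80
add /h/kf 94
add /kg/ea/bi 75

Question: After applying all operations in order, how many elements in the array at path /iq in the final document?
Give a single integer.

Answer: 4

Derivation:
After op 1 (remove /iq/2): {"h":{"j":{"ept":72,"g":55,"hn":11,"qzx":96},"kf":{"c":18,"hpn":38,"m":70,"nz":37}},"iq":[{"djt":18,"e":36,"fz":87,"q":26},{"dkd":83,"m":53,"n":92},{"e":13,"g":52,"x":70},{"c":3,"tp":40,"uc":15,"ygf":33}],"kg":{"ea":{"fkn":86,"vlv":20,"xj":15,"xrt":84},"qkn":[61,68],"r":{"kta":68,"rib":97},"xm":{"e":39,"mc":12,"w":70,"yxi":95}},"zc":[[89,43,57],[64,16,58,89],{"jkm":49,"nc":69,"qx":59},{"azp":91,"tj":16}]}
After op 2 (add /kg/qkn 48): {"h":{"j":{"ept":72,"g":55,"hn":11,"qzx":96},"kf":{"c":18,"hpn":38,"m":70,"nz":37}},"iq":[{"djt":18,"e":36,"fz":87,"q":26},{"dkd":83,"m":53,"n":92},{"e":13,"g":52,"x":70},{"c":3,"tp":40,"uc":15,"ygf":33}],"kg":{"ea":{"fkn":86,"vlv":20,"xj":15,"xrt":84},"qkn":48,"r":{"kta":68,"rib":97},"xm":{"e":39,"mc":12,"w":70,"yxi":95}},"zc":[[89,43,57],[64,16,58,89],{"jkm":49,"nc":69,"qx":59},{"azp":91,"tj":16}]}
After op 3 (replace /iq/3/uc 62): {"h":{"j":{"ept":72,"g":55,"hn":11,"qzx":96},"kf":{"c":18,"hpn":38,"m":70,"nz":37}},"iq":[{"djt":18,"e":36,"fz":87,"q":26},{"dkd":83,"m":53,"n":92},{"e":13,"g":52,"x":70},{"c":3,"tp":40,"uc":62,"ygf":33}],"kg":{"ea":{"fkn":86,"vlv":20,"xj":15,"xrt":84},"qkn":48,"r":{"kta":68,"rib":97},"xm":{"e":39,"mc":12,"w":70,"yxi":95}},"zc":[[89,43,57],[64,16,58,89],{"jkm":49,"nc":69,"qx":59},{"azp":91,"tj":16}]}
After op 4 (replace /iq/0/q 55): {"h":{"j":{"ept":72,"g":55,"hn":11,"qzx":96},"kf":{"c":18,"hpn":38,"m":70,"nz":37}},"iq":[{"djt":18,"e":36,"fz":87,"q":55},{"dkd":83,"m":53,"n":92},{"e":13,"g":52,"x":70},{"c":3,"tp":40,"uc":62,"ygf":33}],"kg":{"ea":{"fkn":86,"vlv":20,"xj":15,"xrt":84},"qkn":48,"r":{"kta":68,"rib":97},"xm":{"e":39,"mc":12,"w":70,"yxi":95}},"zc":[[89,43,57],[64,16,58,89],{"jkm":49,"nc":69,"qx":59},{"azp":91,"tj":16}]}
After op 5 (add /zc/2/qx 53): {"h":{"j":{"ept":72,"g":55,"hn":11,"qzx":96},"kf":{"c":18,"hpn":38,"m":70,"nz":37}},"iq":[{"djt":18,"e":36,"fz":87,"q":55},{"dkd":83,"m":53,"n":92},{"e":13,"g":52,"x":70},{"c":3,"tp":40,"uc":62,"ygf":33}],"kg":{"ea":{"fkn":86,"vlv":20,"xj":15,"xrt":84},"qkn":48,"r":{"kta":68,"rib":97},"xm":{"e":39,"mc":12,"w":70,"yxi":95}},"zc":[[89,43,57],[64,16,58,89],{"jkm":49,"nc":69,"qx":53},{"azp":91,"tj":16}]}
After op 6 (add /h/kf/kg 87): {"h":{"j":{"ept":72,"g":55,"hn":11,"qzx":96},"kf":{"c":18,"hpn":38,"kg":87,"m":70,"nz":37}},"iq":[{"djt":18,"e":36,"fz":87,"q":55},{"dkd":83,"m":53,"n":92},{"e":13,"g":52,"x":70},{"c":3,"tp":40,"uc":62,"ygf":33}],"kg":{"ea":{"fkn":86,"vlv":20,"xj":15,"xrt":84},"qkn":48,"r":{"kta":68,"rib":97},"xm":{"e":39,"mc":12,"w":70,"yxi":95}},"zc":[[89,43,57],[64,16,58,89],{"jkm":49,"nc":69,"qx":53},{"azp":91,"tj":16}]}
After op 7 (add /h/kf/ur 57): {"h":{"j":{"ept":72,"g":55,"hn":11,"qzx":96},"kf":{"c":18,"hpn":38,"kg":87,"m":70,"nz":37,"ur":57}},"iq":[{"djt":18,"e":36,"fz":87,"q":55},{"dkd":83,"m":53,"n":92},{"e":13,"g":52,"x":70},{"c":3,"tp":40,"uc":62,"ygf":33}],"kg":{"ea":{"fkn":86,"vlv":20,"xj":15,"xrt":84},"qkn":48,"r":{"kta":68,"rib":97},"xm":{"e":39,"mc":12,"w":70,"yxi":95}},"zc":[[89,43,57],[64,16,58,89],{"jkm":49,"nc":69,"qx":53},{"azp":91,"tj":16}]}
After op 8 (remove /iq/3/c): {"h":{"j":{"ept":72,"g":55,"hn":11,"qzx":96},"kf":{"c":18,"hpn":38,"kg":87,"m":70,"nz":37,"ur":57}},"iq":[{"djt":18,"e":36,"fz":87,"q":55},{"dkd":83,"m":53,"n":92},{"e":13,"g":52,"x":70},{"tp":40,"uc":62,"ygf":33}],"kg":{"ea":{"fkn":86,"vlv":20,"xj":15,"xrt":84},"qkn":48,"r":{"kta":68,"rib":97},"xm":{"e":39,"mc":12,"w":70,"yxi":95}},"zc":[[89,43,57],[64,16,58,89],{"jkm":49,"nc":69,"qx":53},{"azp":91,"tj":16}]}
After op 9 (add /kg/ea/an 15): {"h":{"j":{"ept":72,"g":55,"hn":11,"qzx":96},"kf":{"c":18,"hpn":38,"kg":87,"m":70,"nz":37,"ur":57}},"iq":[{"djt":18,"e":36,"fz":87,"q":55},{"dkd":83,"m":53,"n":92},{"e":13,"g":52,"x":70},{"tp":40,"uc":62,"ygf":33}],"kg":{"ea":{"an":15,"fkn":86,"vlv":20,"xj":15,"xrt":84},"qkn":48,"r":{"kta":68,"rib":97},"xm":{"e":39,"mc":12,"w":70,"yxi":95}},"zc":[[89,43,57],[64,16,58,89],{"jkm":49,"nc":69,"qx":53},{"azp":91,"tj":16}]}
After op 10 (add /kg/qkn 88): {"h":{"j":{"ept":72,"g":55,"hn":11,"qzx":96},"kf":{"c":18,"hpn":38,"kg":87,"m":70,"nz":37,"ur":57}},"iq":[{"djt":18,"e":36,"fz":87,"q":55},{"dkd":83,"m":53,"n":92},{"e":13,"g":52,"x":70},{"tp":40,"uc":62,"ygf":33}],"kg":{"ea":{"an":15,"fkn":86,"vlv":20,"xj":15,"xrt":84},"qkn":88,"r":{"kta":68,"rib":97},"xm":{"e":39,"mc":12,"w":70,"yxi":95}},"zc":[[89,43,57],[64,16,58,89],{"jkm":49,"nc":69,"qx":53},{"azp":91,"tj":16}]}
After op 11 (replace /h/kf/m 10): {"h":{"j":{"ept":72,"g":55,"hn":11,"qzx":96},"kf":{"c":18,"hpn":38,"kg":87,"m":10,"nz":37,"ur":57}},"iq":[{"djt":18,"e":36,"fz":87,"q":55},{"dkd":83,"m":53,"n":92},{"e":13,"g":52,"x":70},{"tp":40,"uc":62,"ygf":33}],"kg":{"ea":{"an":15,"fkn":86,"vlv":20,"xj":15,"xrt":84},"qkn":88,"r":{"kta":68,"rib":97},"xm":{"e":39,"mc":12,"w":70,"yxi":95}},"zc":[[89,43,57],[64,16,58,89],{"jkm":49,"nc":69,"qx":53},{"azp":91,"tj":16}]}
After op 12 (add /kg/eps 80): {"h":{"j":{"ept":72,"g":55,"hn":11,"qzx":96},"kf":{"c":18,"hpn":38,"kg":87,"m":10,"nz":37,"ur":57}},"iq":[{"djt":18,"e":36,"fz":87,"q":55},{"dkd":83,"m":53,"n":92},{"e":13,"g":52,"x":70},{"tp":40,"uc":62,"ygf":33}],"kg":{"ea":{"an":15,"fkn":86,"vlv":20,"xj":15,"xrt":84},"eps":80,"qkn":88,"r":{"kta":68,"rib":97},"xm":{"e":39,"mc":12,"w":70,"yxi":95}},"zc":[[89,43,57],[64,16,58,89],{"jkm":49,"nc":69,"qx":53},{"azp":91,"tj":16}]}
After op 13 (add /h/kf 94): {"h":{"j":{"ept":72,"g":55,"hn":11,"qzx":96},"kf":94},"iq":[{"djt":18,"e":36,"fz":87,"q":55},{"dkd":83,"m":53,"n":92},{"e":13,"g":52,"x":70},{"tp":40,"uc":62,"ygf":33}],"kg":{"ea":{"an":15,"fkn":86,"vlv":20,"xj":15,"xrt":84},"eps":80,"qkn":88,"r":{"kta":68,"rib":97},"xm":{"e":39,"mc":12,"w":70,"yxi":95}},"zc":[[89,43,57],[64,16,58,89],{"jkm":49,"nc":69,"qx":53},{"azp":91,"tj":16}]}
After op 14 (add /kg/ea/bi 75): {"h":{"j":{"ept":72,"g":55,"hn":11,"qzx":96},"kf":94},"iq":[{"djt":18,"e":36,"fz":87,"q":55},{"dkd":83,"m":53,"n":92},{"e":13,"g":52,"x":70},{"tp":40,"uc":62,"ygf":33}],"kg":{"ea":{"an":15,"bi":75,"fkn":86,"vlv":20,"xj":15,"xrt":84},"eps":80,"qkn":88,"r":{"kta":68,"rib":97},"xm":{"e":39,"mc":12,"w":70,"yxi":95}},"zc":[[89,43,57],[64,16,58,89],{"jkm":49,"nc":69,"qx":53},{"azp":91,"tj":16}]}
Size at path /iq: 4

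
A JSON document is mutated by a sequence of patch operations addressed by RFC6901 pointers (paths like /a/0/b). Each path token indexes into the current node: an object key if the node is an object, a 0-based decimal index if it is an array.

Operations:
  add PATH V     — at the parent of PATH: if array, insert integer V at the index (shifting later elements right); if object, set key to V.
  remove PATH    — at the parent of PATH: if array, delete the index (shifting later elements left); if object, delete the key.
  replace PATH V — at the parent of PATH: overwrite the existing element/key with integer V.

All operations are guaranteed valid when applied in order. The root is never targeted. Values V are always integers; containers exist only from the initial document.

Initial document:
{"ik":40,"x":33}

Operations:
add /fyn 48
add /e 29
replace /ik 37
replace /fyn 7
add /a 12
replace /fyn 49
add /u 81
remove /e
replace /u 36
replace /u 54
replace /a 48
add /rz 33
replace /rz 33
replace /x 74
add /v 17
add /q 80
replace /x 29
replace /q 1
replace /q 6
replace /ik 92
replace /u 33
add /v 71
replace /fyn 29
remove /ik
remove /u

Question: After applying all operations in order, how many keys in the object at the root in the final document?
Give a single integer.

Answer: 6

Derivation:
After op 1 (add /fyn 48): {"fyn":48,"ik":40,"x":33}
After op 2 (add /e 29): {"e":29,"fyn":48,"ik":40,"x":33}
After op 3 (replace /ik 37): {"e":29,"fyn":48,"ik":37,"x":33}
After op 4 (replace /fyn 7): {"e":29,"fyn":7,"ik":37,"x":33}
After op 5 (add /a 12): {"a":12,"e":29,"fyn":7,"ik":37,"x":33}
After op 6 (replace /fyn 49): {"a":12,"e":29,"fyn":49,"ik":37,"x":33}
After op 7 (add /u 81): {"a":12,"e":29,"fyn":49,"ik":37,"u":81,"x":33}
After op 8 (remove /e): {"a":12,"fyn":49,"ik":37,"u":81,"x":33}
After op 9 (replace /u 36): {"a":12,"fyn":49,"ik":37,"u":36,"x":33}
After op 10 (replace /u 54): {"a":12,"fyn":49,"ik":37,"u":54,"x":33}
After op 11 (replace /a 48): {"a":48,"fyn":49,"ik":37,"u":54,"x":33}
After op 12 (add /rz 33): {"a":48,"fyn":49,"ik":37,"rz":33,"u":54,"x":33}
After op 13 (replace /rz 33): {"a":48,"fyn":49,"ik":37,"rz":33,"u":54,"x":33}
After op 14 (replace /x 74): {"a":48,"fyn":49,"ik":37,"rz":33,"u":54,"x":74}
After op 15 (add /v 17): {"a":48,"fyn":49,"ik":37,"rz":33,"u":54,"v":17,"x":74}
After op 16 (add /q 80): {"a":48,"fyn":49,"ik":37,"q":80,"rz":33,"u":54,"v":17,"x":74}
After op 17 (replace /x 29): {"a":48,"fyn":49,"ik":37,"q":80,"rz":33,"u":54,"v":17,"x":29}
After op 18 (replace /q 1): {"a":48,"fyn":49,"ik":37,"q":1,"rz":33,"u":54,"v":17,"x":29}
After op 19 (replace /q 6): {"a":48,"fyn":49,"ik":37,"q":6,"rz":33,"u":54,"v":17,"x":29}
After op 20 (replace /ik 92): {"a":48,"fyn":49,"ik":92,"q":6,"rz":33,"u":54,"v":17,"x":29}
After op 21 (replace /u 33): {"a":48,"fyn":49,"ik":92,"q":6,"rz":33,"u":33,"v":17,"x":29}
After op 22 (add /v 71): {"a":48,"fyn":49,"ik":92,"q":6,"rz":33,"u":33,"v":71,"x":29}
After op 23 (replace /fyn 29): {"a":48,"fyn":29,"ik":92,"q":6,"rz":33,"u":33,"v":71,"x":29}
After op 24 (remove /ik): {"a":48,"fyn":29,"q":6,"rz":33,"u":33,"v":71,"x":29}
After op 25 (remove /u): {"a":48,"fyn":29,"q":6,"rz":33,"v":71,"x":29}
Size at the root: 6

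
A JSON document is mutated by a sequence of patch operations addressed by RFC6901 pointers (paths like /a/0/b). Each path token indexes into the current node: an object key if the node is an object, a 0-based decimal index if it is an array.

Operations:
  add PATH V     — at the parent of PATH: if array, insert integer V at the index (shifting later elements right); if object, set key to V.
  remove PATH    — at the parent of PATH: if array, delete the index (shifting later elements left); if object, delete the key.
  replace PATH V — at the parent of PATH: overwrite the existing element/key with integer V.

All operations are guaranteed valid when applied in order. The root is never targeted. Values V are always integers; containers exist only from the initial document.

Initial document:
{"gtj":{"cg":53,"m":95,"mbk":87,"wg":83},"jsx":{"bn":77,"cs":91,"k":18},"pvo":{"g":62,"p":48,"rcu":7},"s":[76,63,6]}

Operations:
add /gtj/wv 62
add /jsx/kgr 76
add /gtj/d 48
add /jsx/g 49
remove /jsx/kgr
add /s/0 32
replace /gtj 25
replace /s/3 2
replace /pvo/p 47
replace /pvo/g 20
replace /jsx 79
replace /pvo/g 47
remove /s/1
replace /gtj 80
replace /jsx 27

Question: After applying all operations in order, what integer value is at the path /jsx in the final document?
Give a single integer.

After op 1 (add /gtj/wv 62): {"gtj":{"cg":53,"m":95,"mbk":87,"wg":83,"wv":62},"jsx":{"bn":77,"cs":91,"k":18},"pvo":{"g":62,"p":48,"rcu":7},"s":[76,63,6]}
After op 2 (add /jsx/kgr 76): {"gtj":{"cg":53,"m":95,"mbk":87,"wg":83,"wv":62},"jsx":{"bn":77,"cs":91,"k":18,"kgr":76},"pvo":{"g":62,"p":48,"rcu":7},"s":[76,63,6]}
After op 3 (add /gtj/d 48): {"gtj":{"cg":53,"d":48,"m":95,"mbk":87,"wg":83,"wv":62},"jsx":{"bn":77,"cs":91,"k":18,"kgr":76},"pvo":{"g":62,"p":48,"rcu":7},"s":[76,63,6]}
After op 4 (add /jsx/g 49): {"gtj":{"cg":53,"d":48,"m":95,"mbk":87,"wg":83,"wv":62},"jsx":{"bn":77,"cs":91,"g":49,"k":18,"kgr":76},"pvo":{"g":62,"p":48,"rcu":7},"s":[76,63,6]}
After op 5 (remove /jsx/kgr): {"gtj":{"cg":53,"d":48,"m":95,"mbk":87,"wg":83,"wv":62},"jsx":{"bn":77,"cs":91,"g":49,"k":18},"pvo":{"g":62,"p":48,"rcu":7},"s":[76,63,6]}
After op 6 (add /s/0 32): {"gtj":{"cg":53,"d":48,"m":95,"mbk":87,"wg":83,"wv":62},"jsx":{"bn":77,"cs":91,"g":49,"k":18},"pvo":{"g":62,"p":48,"rcu":7},"s":[32,76,63,6]}
After op 7 (replace /gtj 25): {"gtj":25,"jsx":{"bn":77,"cs":91,"g":49,"k":18},"pvo":{"g":62,"p":48,"rcu":7},"s":[32,76,63,6]}
After op 8 (replace /s/3 2): {"gtj":25,"jsx":{"bn":77,"cs":91,"g":49,"k":18},"pvo":{"g":62,"p":48,"rcu":7},"s":[32,76,63,2]}
After op 9 (replace /pvo/p 47): {"gtj":25,"jsx":{"bn":77,"cs":91,"g":49,"k":18},"pvo":{"g":62,"p":47,"rcu":7},"s":[32,76,63,2]}
After op 10 (replace /pvo/g 20): {"gtj":25,"jsx":{"bn":77,"cs":91,"g":49,"k":18},"pvo":{"g":20,"p":47,"rcu":7},"s":[32,76,63,2]}
After op 11 (replace /jsx 79): {"gtj":25,"jsx":79,"pvo":{"g":20,"p":47,"rcu":7},"s":[32,76,63,2]}
After op 12 (replace /pvo/g 47): {"gtj":25,"jsx":79,"pvo":{"g":47,"p":47,"rcu":7},"s":[32,76,63,2]}
After op 13 (remove /s/1): {"gtj":25,"jsx":79,"pvo":{"g":47,"p":47,"rcu":7},"s":[32,63,2]}
After op 14 (replace /gtj 80): {"gtj":80,"jsx":79,"pvo":{"g":47,"p":47,"rcu":7},"s":[32,63,2]}
After op 15 (replace /jsx 27): {"gtj":80,"jsx":27,"pvo":{"g":47,"p":47,"rcu":7},"s":[32,63,2]}
Value at /jsx: 27

Answer: 27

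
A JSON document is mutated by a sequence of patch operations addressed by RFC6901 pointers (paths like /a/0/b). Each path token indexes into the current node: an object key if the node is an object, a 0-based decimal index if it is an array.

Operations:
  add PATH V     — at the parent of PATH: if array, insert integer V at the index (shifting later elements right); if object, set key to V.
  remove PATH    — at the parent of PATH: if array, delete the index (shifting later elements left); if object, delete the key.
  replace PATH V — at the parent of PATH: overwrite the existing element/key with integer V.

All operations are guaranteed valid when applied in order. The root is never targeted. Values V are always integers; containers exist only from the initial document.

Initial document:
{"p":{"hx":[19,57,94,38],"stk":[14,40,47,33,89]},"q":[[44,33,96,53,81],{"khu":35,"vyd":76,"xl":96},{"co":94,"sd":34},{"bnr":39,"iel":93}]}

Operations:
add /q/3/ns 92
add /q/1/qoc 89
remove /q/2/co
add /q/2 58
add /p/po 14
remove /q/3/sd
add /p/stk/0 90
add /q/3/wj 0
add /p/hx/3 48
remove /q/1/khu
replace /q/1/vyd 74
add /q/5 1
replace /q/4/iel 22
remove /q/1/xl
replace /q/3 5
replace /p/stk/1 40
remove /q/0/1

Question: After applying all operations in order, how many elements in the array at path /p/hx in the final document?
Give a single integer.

Answer: 5

Derivation:
After op 1 (add /q/3/ns 92): {"p":{"hx":[19,57,94,38],"stk":[14,40,47,33,89]},"q":[[44,33,96,53,81],{"khu":35,"vyd":76,"xl":96},{"co":94,"sd":34},{"bnr":39,"iel":93,"ns":92}]}
After op 2 (add /q/1/qoc 89): {"p":{"hx":[19,57,94,38],"stk":[14,40,47,33,89]},"q":[[44,33,96,53,81],{"khu":35,"qoc":89,"vyd":76,"xl":96},{"co":94,"sd":34},{"bnr":39,"iel":93,"ns":92}]}
After op 3 (remove /q/2/co): {"p":{"hx":[19,57,94,38],"stk":[14,40,47,33,89]},"q":[[44,33,96,53,81],{"khu":35,"qoc":89,"vyd":76,"xl":96},{"sd":34},{"bnr":39,"iel":93,"ns":92}]}
After op 4 (add /q/2 58): {"p":{"hx":[19,57,94,38],"stk":[14,40,47,33,89]},"q":[[44,33,96,53,81],{"khu":35,"qoc":89,"vyd":76,"xl":96},58,{"sd":34},{"bnr":39,"iel":93,"ns":92}]}
After op 5 (add /p/po 14): {"p":{"hx":[19,57,94,38],"po":14,"stk":[14,40,47,33,89]},"q":[[44,33,96,53,81],{"khu":35,"qoc":89,"vyd":76,"xl":96},58,{"sd":34},{"bnr":39,"iel":93,"ns":92}]}
After op 6 (remove /q/3/sd): {"p":{"hx":[19,57,94,38],"po":14,"stk":[14,40,47,33,89]},"q":[[44,33,96,53,81],{"khu":35,"qoc":89,"vyd":76,"xl":96},58,{},{"bnr":39,"iel":93,"ns":92}]}
After op 7 (add /p/stk/0 90): {"p":{"hx":[19,57,94,38],"po":14,"stk":[90,14,40,47,33,89]},"q":[[44,33,96,53,81],{"khu":35,"qoc":89,"vyd":76,"xl":96},58,{},{"bnr":39,"iel":93,"ns":92}]}
After op 8 (add /q/3/wj 0): {"p":{"hx":[19,57,94,38],"po":14,"stk":[90,14,40,47,33,89]},"q":[[44,33,96,53,81],{"khu":35,"qoc":89,"vyd":76,"xl":96},58,{"wj":0},{"bnr":39,"iel":93,"ns":92}]}
After op 9 (add /p/hx/3 48): {"p":{"hx":[19,57,94,48,38],"po":14,"stk":[90,14,40,47,33,89]},"q":[[44,33,96,53,81],{"khu":35,"qoc":89,"vyd":76,"xl":96},58,{"wj":0},{"bnr":39,"iel":93,"ns":92}]}
After op 10 (remove /q/1/khu): {"p":{"hx":[19,57,94,48,38],"po":14,"stk":[90,14,40,47,33,89]},"q":[[44,33,96,53,81],{"qoc":89,"vyd":76,"xl":96},58,{"wj":0},{"bnr":39,"iel":93,"ns":92}]}
After op 11 (replace /q/1/vyd 74): {"p":{"hx":[19,57,94,48,38],"po":14,"stk":[90,14,40,47,33,89]},"q":[[44,33,96,53,81],{"qoc":89,"vyd":74,"xl":96},58,{"wj":0},{"bnr":39,"iel":93,"ns":92}]}
After op 12 (add /q/5 1): {"p":{"hx":[19,57,94,48,38],"po":14,"stk":[90,14,40,47,33,89]},"q":[[44,33,96,53,81],{"qoc":89,"vyd":74,"xl":96},58,{"wj":0},{"bnr":39,"iel":93,"ns":92},1]}
After op 13 (replace /q/4/iel 22): {"p":{"hx":[19,57,94,48,38],"po":14,"stk":[90,14,40,47,33,89]},"q":[[44,33,96,53,81],{"qoc":89,"vyd":74,"xl":96},58,{"wj":0},{"bnr":39,"iel":22,"ns":92},1]}
After op 14 (remove /q/1/xl): {"p":{"hx":[19,57,94,48,38],"po":14,"stk":[90,14,40,47,33,89]},"q":[[44,33,96,53,81],{"qoc":89,"vyd":74},58,{"wj":0},{"bnr":39,"iel":22,"ns":92},1]}
After op 15 (replace /q/3 5): {"p":{"hx":[19,57,94,48,38],"po":14,"stk":[90,14,40,47,33,89]},"q":[[44,33,96,53,81],{"qoc":89,"vyd":74},58,5,{"bnr":39,"iel":22,"ns":92},1]}
After op 16 (replace /p/stk/1 40): {"p":{"hx":[19,57,94,48,38],"po":14,"stk":[90,40,40,47,33,89]},"q":[[44,33,96,53,81],{"qoc":89,"vyd":74},58,5,{"bnr":39,"iel":22,"ns":92},1]}
After op 17 (remove /q/0/1): {"p":{"hx":[19,57,94,48,38],"po":14,"stk":[90,40,40,47,33,89]},"q":[[44,96,53,81],{"qoc":89,"vyd":74},58,5,{"bnr":39,"iel":22,"ns":92},1]}
Size at path /p/hx: 5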